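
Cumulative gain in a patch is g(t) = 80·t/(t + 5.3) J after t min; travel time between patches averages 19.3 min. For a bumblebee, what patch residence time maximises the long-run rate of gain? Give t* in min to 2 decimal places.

Optimal t* satisfies g'(t*) = g(t*)/(T + t*).
g'(t) = 80·5.3/(t + 5.3)². Setting 80·5.3/(t+5.3)² = 80t/[(t+5.3)(19.3+t)] gives 5.3(19.3+t) = t(t+5.3), so t² = 5.3×19.3 = 102.3.
t* = √102.3 = 10.11 min.

10.11 min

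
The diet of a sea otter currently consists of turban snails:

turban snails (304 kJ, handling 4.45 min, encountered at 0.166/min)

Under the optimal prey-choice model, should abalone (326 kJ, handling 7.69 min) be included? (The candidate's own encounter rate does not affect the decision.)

Yes

Intake rate on the current diet: R = (0.166×304) / (1 + 0.166×4.45) = 50.46/1.739 = 29.02 kJ/min.
abalone: E/h = 326/7.69 = 42.39 kJ/min.
42.39 > 29.02, so adding abalone raises the average — include it.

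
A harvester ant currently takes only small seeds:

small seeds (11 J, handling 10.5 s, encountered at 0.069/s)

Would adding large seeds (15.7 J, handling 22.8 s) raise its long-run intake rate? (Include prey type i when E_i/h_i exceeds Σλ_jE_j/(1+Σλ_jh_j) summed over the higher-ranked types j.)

Current rate: (0.069×11)/(1 + 0.069×10.5) = 0.4401 J/s.
large seeds: E/h = 15.7/22.8 = 0.6886 J/s.
Since 0.6886 > R, including large seeds increases the long-run rate.

Yes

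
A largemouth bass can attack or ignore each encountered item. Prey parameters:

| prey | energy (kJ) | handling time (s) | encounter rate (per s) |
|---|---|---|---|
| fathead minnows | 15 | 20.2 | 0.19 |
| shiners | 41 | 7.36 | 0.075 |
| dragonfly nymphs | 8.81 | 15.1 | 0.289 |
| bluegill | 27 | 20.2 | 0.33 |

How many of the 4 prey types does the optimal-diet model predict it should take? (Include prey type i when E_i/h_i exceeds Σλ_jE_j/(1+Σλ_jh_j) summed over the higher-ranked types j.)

Rank by E/h (kJ/s): shiners 5.57, bluegill 1.34, fathead minnows 0.743, dragonfly nymphs 0.583. Include each in turn until the next type's E/h falls below the running intake rate.
Rate on top 1: 1.981. bluegill: 1.34 < 1.981 → exclude; stop.
Optimal diet: shiners — 1 of 4 types.

1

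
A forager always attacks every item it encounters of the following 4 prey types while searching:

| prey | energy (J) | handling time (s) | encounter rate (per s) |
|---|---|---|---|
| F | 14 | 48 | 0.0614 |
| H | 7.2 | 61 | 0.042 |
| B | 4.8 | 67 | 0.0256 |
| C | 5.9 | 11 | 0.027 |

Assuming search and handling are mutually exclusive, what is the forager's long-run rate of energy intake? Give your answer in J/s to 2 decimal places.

0.17 J/s

R = Σλ_iE_i / (1 + Σλ_ih_i)
Numerator: 0.0614×14 + 0.042×7.2 + 0.0256×4.8 + 0.027×5.9 = 1.444
Denominator: 1 + 0.0614×48 + 0.042×61 + 0.0256×67 + 0.027×11 = 8.521
R = 1.444/8.521 = 0.1695 J/s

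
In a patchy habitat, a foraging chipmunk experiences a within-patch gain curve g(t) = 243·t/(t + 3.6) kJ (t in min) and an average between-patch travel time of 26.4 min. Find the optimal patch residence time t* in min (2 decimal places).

9.75 min

By the marginal value theorem, leave when the instantaneous gain rate g'(t) equals the habitat-wide average g(t)/(T + t).
g'(t) = 243·3.6/(t + 3.6)². Setting 243·3.6/(t+3.6)² = 243t/[(t+3.6)(26.4+t)] gives 3.6(26.4+t) = t(t+3.6), so t² = 3.6×26.4 = 95.04.
t* = √95.04 = 9.749 min.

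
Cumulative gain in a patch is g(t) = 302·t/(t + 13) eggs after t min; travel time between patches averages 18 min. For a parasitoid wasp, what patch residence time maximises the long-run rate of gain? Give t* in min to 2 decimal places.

By the marginal value theorem, leave when the instantaneous gain rate g'(t) equals the habitat-wide average g(t)/(T + t).
g'(t) = 302·13/(t + 13)². Setting 302·13/(t+13)² = 302t/[(t+13)(18+t)] gives 13(18+t) = t(t+13), so t² = 13×18 = 234.
t* = √234 = 15.3 min.

15.30 min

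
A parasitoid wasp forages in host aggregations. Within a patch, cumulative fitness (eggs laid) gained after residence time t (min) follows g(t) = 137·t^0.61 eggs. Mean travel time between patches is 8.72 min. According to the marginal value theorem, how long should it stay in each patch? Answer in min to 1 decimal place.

Optimal t* satisfies g'(t*) = g(t*)/(T + t*).
g'(t) = 0.61·137·t^-0.39. Setting 0.61·137·t^-0.39 = 137·t^0.61/(8.72+t) gives 0.61(8.72+t) = t, so 0.39·t = 0.61×8.72.
t* = 0.61×8.72/0.39 = 13.64 min.

13.6 min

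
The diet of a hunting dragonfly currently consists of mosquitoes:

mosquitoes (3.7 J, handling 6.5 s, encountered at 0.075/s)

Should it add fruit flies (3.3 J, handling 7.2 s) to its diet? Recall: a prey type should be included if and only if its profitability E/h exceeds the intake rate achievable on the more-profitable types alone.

Current rate: (0.075×3.7)/(1 + 0.075×6.5) = 0.1866 J/s.
Profitability of fruit flies: 3.3/7.2 = 0.4583 J/s.
Since 0.4583 > R, including fruit flies increases the long-run rate.

Yes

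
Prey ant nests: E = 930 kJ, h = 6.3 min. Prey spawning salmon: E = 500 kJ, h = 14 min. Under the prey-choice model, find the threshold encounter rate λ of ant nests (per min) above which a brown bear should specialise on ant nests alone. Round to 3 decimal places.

The zero-one rule: include spawning salmon iff E₂/h₂ > λE₁/(1+λh₁). Equality gives the switch point.
λE₁h₂ = E₂ + λE₂h₁ ⇒ λ = E₂/(E₁h₂ − E₂h₁) = 500/(1.302e+04 − 3150) = 0.05066 per min.

0.051 per min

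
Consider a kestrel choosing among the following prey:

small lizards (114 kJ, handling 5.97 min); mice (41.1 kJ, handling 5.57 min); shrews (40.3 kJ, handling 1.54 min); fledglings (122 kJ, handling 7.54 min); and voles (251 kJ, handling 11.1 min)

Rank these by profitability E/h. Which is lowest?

mice

Profitability E/h (kJ/min): small lizards = 114/5.97 = 19.1, mice = 41.1/5.57 = 7.38, shrews = 40.3/1.54 = 26.2, fledglings = 122/7.54 = 16.2, voles = 251/11.1 = 22.6.
Ranked: shrews > voles > small lizards > fledglings > mice.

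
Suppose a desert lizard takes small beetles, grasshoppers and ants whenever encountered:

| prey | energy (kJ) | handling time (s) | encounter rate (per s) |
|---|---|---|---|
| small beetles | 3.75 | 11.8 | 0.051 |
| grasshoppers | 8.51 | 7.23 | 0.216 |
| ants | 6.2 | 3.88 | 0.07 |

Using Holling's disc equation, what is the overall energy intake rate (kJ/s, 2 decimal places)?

R = Σλ_iE_i / (1 + Σλ_ih_i)
Numerator: 0.051×3.75 + 0.216×8.51 + 0.07×6.2 = 2.463
Denominator: 1 + 0.051×11.8 + 0.216×7.23 + 0.07×3.88 = 3.435
R = 2.463/3.435 = 0.7171 kJ/s

0.72 kJ/s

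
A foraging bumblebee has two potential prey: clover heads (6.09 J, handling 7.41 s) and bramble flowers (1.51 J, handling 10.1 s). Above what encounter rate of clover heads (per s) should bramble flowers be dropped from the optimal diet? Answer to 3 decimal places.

At the threshold, the rate on clover heads alone equals the profitability of bramble flowers: λ·6.09/(1 + λ·7.41) = 1.51/10.1 = 0.1495.
Rearranging, λ(6.09 − 0.1495×7.41) = 0.1495, so λ = 0.1495/4.982 = 0.03001 per s.

0.030 per s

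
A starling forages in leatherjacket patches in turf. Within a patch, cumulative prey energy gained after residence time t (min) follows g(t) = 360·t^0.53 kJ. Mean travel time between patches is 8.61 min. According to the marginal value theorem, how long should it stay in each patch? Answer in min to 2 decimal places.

Maximise g(t)/(T+t): set derivative to zero → g'(t)(T+t) = g(t).
g'(t) = 0.53·360·t^-0.47. Setting 0.53·360·t^-0.47 = 360·t^0.53/(8.61+t) gives 0.53(8.61+t) = t, so 0.47·t = 0.53×8.61.
t* = 0.53×8.61/0.47 = 9.709 min.

9.71 min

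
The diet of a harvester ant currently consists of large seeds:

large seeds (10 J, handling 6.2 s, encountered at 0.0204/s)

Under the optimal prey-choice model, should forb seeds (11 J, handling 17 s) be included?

Yes

Intake rate on the current diet: R = (0.0204×10) / (1 + 0.0204×6.2) = 0.204/1.126 = 0.1811 J/s.
Profitability of forb seeds: 11/17 = 0.6471 J/s.
0.6471 > 0.1811, so adding forb seeds raises the average — include it.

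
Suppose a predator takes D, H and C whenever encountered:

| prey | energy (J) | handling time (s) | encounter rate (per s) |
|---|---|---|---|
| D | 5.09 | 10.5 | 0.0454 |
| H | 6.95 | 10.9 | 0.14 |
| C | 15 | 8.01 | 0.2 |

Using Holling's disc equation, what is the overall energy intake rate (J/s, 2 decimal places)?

R = Σλ_iE_i / (1 + Σλ_ih_i)
Numerator: 0.0454×5.09 + 0.14×6.95 + 0.2×15 = 4.204
Denominator: 1 + 0.0454×10.5 + 0.14×10.9 + 0.2×8.01 = 4.605
R = 4.204/4.605 = 0.913 J/s

0.91 J/s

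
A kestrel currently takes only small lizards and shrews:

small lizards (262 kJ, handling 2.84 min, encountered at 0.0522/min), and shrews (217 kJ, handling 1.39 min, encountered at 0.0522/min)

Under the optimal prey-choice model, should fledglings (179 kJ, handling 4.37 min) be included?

Intake rate on the current diet: R = (0.0522×262 + 0.0522×217) / (1 + 0.0522×2.84 + 0.0522×1.39) = 25/1.221 = 20.48 kJ/min.
Profitability of fledglings: 179/4.37 = 40.96 kJ/min.
Since 40.96 > R, including fledglings increases the long-run rate.

Yes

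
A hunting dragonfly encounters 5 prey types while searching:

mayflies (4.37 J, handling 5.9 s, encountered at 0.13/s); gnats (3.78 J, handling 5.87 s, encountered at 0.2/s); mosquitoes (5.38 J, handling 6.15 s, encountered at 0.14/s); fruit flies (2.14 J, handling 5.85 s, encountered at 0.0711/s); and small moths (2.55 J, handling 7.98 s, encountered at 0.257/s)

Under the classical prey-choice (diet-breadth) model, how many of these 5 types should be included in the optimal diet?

3

Rank by E/h (J/s): mosquitoes 0.875, mayflies 0.741, gnats 0.644, fruit flies 0.366, small moths 0.32. Include each in turn until the next type's E/h falls below the running intake rate.
Rate on top 1: 0.4047. mayflies: 0.741 > 0.4047 → include.
Rate on top 2: 0.5028. gnats: 0.644 > 0.5028 → include.
Rate on top 3: 0.5464. fruit flies: 0.366 < 0.5464 → exclude; stop.
Optimal diet: mosquitoes, mayflies, gnats — 3 of 5 types.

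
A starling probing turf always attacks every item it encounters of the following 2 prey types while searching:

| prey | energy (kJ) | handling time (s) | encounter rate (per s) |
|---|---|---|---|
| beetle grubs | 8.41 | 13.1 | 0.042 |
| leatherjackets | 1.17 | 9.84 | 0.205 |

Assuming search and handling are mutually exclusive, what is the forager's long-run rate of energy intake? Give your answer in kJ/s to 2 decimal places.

R = Σλ_iE_i / (1 + Σλ_ih_i)
Numerator: 0.042×8.41 + 0.205×1.17 = 0.5931
Denominator: 1 + 0.042×13.1 + 0.205×9.84 = 3.567
R = 0.5931/3.567 = 0.1662 kJ/s

0.17 kJ/s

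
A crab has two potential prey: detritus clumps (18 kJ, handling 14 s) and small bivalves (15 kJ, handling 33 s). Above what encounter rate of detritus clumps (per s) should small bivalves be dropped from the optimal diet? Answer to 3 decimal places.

At the threshold, the rate on detritus clumps alone equals the profitability of small bivalves: λ·18/(1 + λ·14) = 15/33 = 0.4545.
Rearranging, λ(18 − 0.4545×14) = 0.4545, so λ = 0.4545/11.64 = 0.03906 per s.

0.039 per s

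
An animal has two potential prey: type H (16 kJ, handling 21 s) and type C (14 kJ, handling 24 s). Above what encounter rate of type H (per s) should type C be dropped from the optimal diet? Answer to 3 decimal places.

At the threshold, the rate on type H alone equals the profitability of type C: λ·16/(1 + λ·21) = 14/24 = 0.5833.
Rearranging, λ(16 − 0.5833×21) = 0.5833, so λ = 0.5833/3.75 = 0.1556 per s.

0.156 per s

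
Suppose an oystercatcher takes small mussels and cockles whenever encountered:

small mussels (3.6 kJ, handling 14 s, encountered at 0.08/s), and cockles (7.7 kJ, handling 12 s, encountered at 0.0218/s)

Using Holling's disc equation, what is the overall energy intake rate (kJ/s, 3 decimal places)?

R = Σλ_iE_i / (1 + Σλ_ih_i)
Numerator: 0.08×3.6 + 0.0218×7.7 = 0.4559
Denominator: 1 + 0.08×14 + 0.0218×12 = 2.382
R = 0.4559/2.382 = 0.1914 kJ/s

0.191 kJ/s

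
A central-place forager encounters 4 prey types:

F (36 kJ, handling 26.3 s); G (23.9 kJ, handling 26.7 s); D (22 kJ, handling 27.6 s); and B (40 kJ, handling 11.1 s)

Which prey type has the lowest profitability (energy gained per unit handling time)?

Profitability E/h (kJ/s): F = 36/26.3 = 1.37, G = 23.9/26.7 = 0.895, D = 22/27.6 = 0.797, B = 40/11.1 = 3.6.
Ranked: B > F > G > D.

D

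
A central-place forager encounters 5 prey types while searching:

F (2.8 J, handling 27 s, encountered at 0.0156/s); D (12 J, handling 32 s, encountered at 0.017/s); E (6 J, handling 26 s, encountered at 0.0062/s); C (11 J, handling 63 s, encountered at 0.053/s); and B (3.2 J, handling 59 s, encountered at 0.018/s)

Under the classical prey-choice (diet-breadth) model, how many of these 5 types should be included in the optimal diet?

Rank by E/h (J/s): D 0.375, E 0.231, C 0.175, F 0.104, B 0.0542. Include each in turn until the next type's E/h falls below the running intake rate.
Rate on top 1: 0.1321. E: 0.231 > 0.1321 → include.
Rate on top 2: 0.1414. C: 0.175 > 0.1414 → include.
Rate on top 3: 0.1634. F: 0.104 < 0.1634 → exclude; stop.
Optimal diet: D, E, C — 3 of 5 types.

3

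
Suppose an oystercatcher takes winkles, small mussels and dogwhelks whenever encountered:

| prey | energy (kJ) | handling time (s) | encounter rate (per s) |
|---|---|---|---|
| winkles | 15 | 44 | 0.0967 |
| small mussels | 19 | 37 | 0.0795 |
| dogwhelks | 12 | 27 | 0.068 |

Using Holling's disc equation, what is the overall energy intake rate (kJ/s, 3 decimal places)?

R = Σλ_iE_i / (1 + Σλ_ih_i)
Numerator: 0.0967×15 + 0.0795×19 + 0.068×12 = 3.777
Denominator: 1 + 0.0967×44 + 0.0795×37 + 0.068×27 = 10.03
R = 3.777/10.03 = 0.3765 kJ/s

0.376 kJ/s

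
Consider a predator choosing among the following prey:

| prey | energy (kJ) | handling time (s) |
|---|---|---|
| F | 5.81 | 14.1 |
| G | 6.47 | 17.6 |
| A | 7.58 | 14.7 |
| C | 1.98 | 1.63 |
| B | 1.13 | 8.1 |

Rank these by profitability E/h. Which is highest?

C

Profitability E/h (kJ/s): F = 5.81/14.1 = 0.412, G = 6.47/17.6 = 0.368, A = 7.58/14.7 = 0.516, C = 1.98/1.63 = 1.21, B = 1.13/8.1 = 0.14.
Ranked: C > A > F > G > B.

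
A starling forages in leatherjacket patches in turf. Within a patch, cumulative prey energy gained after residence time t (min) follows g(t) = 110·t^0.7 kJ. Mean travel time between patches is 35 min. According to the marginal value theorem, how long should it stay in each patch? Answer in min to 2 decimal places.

81.67 min

By the marginal value theorem, leave when the instantaneous gain rate g'(t) equals the habitat-wide average g(t)/(T + t).
g'(t) = 0.7·110·t^-0.3. Setting 0.7·110·t^-0.3 = 110·t^0.7/(35+t) gives 0.7(35+t) = t, so 0.30·t = 0.7×35.
t* = 0.7×35/0.30 = 81.67 min.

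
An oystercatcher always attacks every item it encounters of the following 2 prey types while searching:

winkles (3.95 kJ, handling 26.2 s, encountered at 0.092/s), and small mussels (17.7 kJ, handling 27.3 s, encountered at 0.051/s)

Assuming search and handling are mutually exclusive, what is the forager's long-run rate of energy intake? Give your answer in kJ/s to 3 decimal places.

R = (0.092×3.95 + 0.051×17.7) / (1 + 0.092×26.2 + 0.051×27.3) = 1.266/4.803 = 0.2636 kJ/s.

0.264 kJ/s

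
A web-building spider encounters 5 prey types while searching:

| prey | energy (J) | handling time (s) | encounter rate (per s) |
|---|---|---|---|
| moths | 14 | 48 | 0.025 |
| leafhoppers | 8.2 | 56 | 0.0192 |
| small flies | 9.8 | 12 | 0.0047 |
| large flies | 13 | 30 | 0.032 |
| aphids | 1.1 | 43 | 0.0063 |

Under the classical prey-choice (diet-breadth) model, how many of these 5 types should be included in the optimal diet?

Rank by E/h (J/s): small flies 0.817, large flies 0.433, moths 0.292, leafhoppers 0.146, aphids 0.0256. Include each in turn until the next type's E/h falls below the running intake rate.
Rate on top 1: 0.0436. large flies: 0.433 > 0.0436 → include.
Rate on top 2: 0.2292. moths: 0.292 > 0.2292 → include.
Rate on top 3: 0.2525. leafhoppers: 0.146 < 0.2525 → exclude; stop.
Optimal diet: small flies, large flies, moths — 3 of 5 types.

3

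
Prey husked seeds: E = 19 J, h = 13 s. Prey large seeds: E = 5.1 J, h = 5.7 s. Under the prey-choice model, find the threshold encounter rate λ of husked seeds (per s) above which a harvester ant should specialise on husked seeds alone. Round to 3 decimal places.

The zero-one rule: include large seeds iff E₂/h₂ > λE₁/(1+λh₁). Equality gives the switch point.
λE₁h₂ = E₂ + λE₂h₁ ⇒ λ = E₂/(E₁h₂ − E₂h₁) = 5.1/(108.3 − 66.3) = 0.1214 per s.

0.121 per s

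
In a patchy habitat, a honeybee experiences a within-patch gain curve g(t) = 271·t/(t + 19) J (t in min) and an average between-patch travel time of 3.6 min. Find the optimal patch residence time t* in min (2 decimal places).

Optimal t* satisfies g'(t*) = g(t*)/(T + t*).
g'(t) = 271·19/(t + 19)². Setting 271·19/(t+19)² = 271t/[(t+19)(3.6+t)] gives 19(3.6+t) = t(t+19), so t² = 19×3.6 = 68.4.
t* = √68.4 = 8.27 min.

8.27 min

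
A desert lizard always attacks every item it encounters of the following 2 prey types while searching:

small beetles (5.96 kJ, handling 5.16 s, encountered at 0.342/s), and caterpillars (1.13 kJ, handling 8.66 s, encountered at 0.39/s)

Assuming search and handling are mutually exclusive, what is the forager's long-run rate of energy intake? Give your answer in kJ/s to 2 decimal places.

R = Σλ_iE_i / (1 + Σλ_ih_i)
Numerator: 0.342×5.96 + 0.39×1.13 = 2.479
Denominator: 1 + 0.342×5.16 + 0.39×8.66 = 6.142
R = 2.479/6.142 = 0.4036 kJ/s

0.40 kJ/s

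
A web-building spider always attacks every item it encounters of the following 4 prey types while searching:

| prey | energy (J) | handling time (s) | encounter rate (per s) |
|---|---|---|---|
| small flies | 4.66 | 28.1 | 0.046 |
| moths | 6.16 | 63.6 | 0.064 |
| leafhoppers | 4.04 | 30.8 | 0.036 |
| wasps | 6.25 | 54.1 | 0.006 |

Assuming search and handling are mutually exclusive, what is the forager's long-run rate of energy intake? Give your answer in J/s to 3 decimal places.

0.102 J/s

Energy encountered per unit search time: 0.046×4.66 + 0.064×6.16 + 0.036×4.04 + 0.006×6.25 = 0.7915 J/s.
Handling time per unit search time: 0.046×28.1 + 0.064×63.6 + 0.036×30.8 + 0.006×54.1 = 6.796.
Rate = 0.7915/(1 + 6.796) = 0.1015 J/s.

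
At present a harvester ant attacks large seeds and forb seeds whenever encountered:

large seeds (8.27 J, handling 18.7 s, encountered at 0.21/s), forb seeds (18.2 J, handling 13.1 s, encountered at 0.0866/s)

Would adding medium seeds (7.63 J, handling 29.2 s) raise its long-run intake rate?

No

Current rate: (0.21×8.27 + 0.0866×18.2)/(1 + 0.21×18.7 + 0.0866×13.1) = 0.5465 J/s.
medium seeds: E/h = 7.63/29.2 = 0.2613 J/s.
Since 0.2613 < R, time spent handling medium seeds is better spent searching.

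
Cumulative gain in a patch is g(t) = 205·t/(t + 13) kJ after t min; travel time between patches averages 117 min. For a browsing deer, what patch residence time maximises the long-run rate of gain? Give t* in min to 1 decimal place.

Maximise g(t)/(T+t): set derivative to zero → g'(t)(T+t) = g(t).
g'(t) = 205·13/(t + 13)². Setting 205·13/(t+13)² = 205t/[(t+13)(117+t)] gives 13(117+t) = t(t+13), so t² = 13×117 = 1521.
t* = √1521 = 39 min.

39.0 min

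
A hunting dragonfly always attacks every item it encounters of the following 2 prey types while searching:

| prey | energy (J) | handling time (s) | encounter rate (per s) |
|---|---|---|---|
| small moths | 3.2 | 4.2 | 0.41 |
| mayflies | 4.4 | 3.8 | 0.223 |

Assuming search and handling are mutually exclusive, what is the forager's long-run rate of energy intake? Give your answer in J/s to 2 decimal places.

Energy encountered per unit search time: 0.41×3.2 + 0.223×4.4 = 2.293 J/s.
Handling time per unit search time: 0.41×4.2 + 0.223×3.8 = 2.569.
Rate = 2.293/(1 + 2.569) = 0.6425 J/s.

0.64 J/s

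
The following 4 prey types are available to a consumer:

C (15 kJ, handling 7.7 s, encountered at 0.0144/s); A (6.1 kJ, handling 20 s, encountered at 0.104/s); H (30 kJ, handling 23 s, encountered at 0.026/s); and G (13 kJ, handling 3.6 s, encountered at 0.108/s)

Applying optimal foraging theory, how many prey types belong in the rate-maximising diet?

3

E/h in descending order: G 3.61, C 1.95, H 1.3, A 0.305 kJ/s. The optimal diet is the largest prefix of this list for which every included type satisfies E_i/h_i > R on the types above it.
Rate on top 1: 1.011. C: 1.95 > 1.011 → include.
Rate on top 2: 1.08. H: 1.3 > 1.08 → include.
Rate on top 3: 1.144. A: 0.305 < 1.144 → exclude; stop.
Optimal diet: G, C, H — 3 of 4 types.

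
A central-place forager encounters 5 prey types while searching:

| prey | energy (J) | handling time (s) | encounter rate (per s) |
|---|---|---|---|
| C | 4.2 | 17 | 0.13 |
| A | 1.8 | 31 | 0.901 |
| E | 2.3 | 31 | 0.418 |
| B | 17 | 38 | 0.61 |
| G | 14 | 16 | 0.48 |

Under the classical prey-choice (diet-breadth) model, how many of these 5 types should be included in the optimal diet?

1

E/h in descending order: G 0.875, B 0.447, C 0.247, E 0.0742, A 0.0581 J/s. The optimal diet is the largest prefix of this list for which every included type satisfies E_i/h_i > R on the types above it.
Rate on top 1: 0.7742. B: 0.447 < 0.7742 → exclude; stop.
Optimal diet: G — 1 of 5 types.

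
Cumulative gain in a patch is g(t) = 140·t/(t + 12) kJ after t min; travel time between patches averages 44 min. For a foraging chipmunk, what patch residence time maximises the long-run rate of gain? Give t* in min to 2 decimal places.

Maximise g(t)/(T+t): set derivative to zero → g'(t)(T+t) = g(t).
g'(t) = 140·12/(t + 12)². Setting 140·12/(t+12)² = 140t/[(t+12)(44+t)] gives 12(44+t) = t(t+12), so t² = 12×44 = 528.
t* = √528 = 22.98 min.

22.98 min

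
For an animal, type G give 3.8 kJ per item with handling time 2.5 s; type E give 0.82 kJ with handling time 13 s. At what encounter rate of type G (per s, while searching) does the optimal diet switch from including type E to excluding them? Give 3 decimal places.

0.017 per s

Drop type E once their profitability E₂/h₂ falls below the rate achievable on type G alone: E₂/h₂ = λE₁/(1 + λh₁).
Solve for λ: λE₁h₂ = E₂(1 + λh₁) → λ(E₁h₂ − E₂h₁) = E₂ → λ = E₂/(E₁h₂ − E₂h₁).
λ = 0.82/(3.8×13 − 0.82×2.5) = 0.82/47.35 = 0.01732 per s.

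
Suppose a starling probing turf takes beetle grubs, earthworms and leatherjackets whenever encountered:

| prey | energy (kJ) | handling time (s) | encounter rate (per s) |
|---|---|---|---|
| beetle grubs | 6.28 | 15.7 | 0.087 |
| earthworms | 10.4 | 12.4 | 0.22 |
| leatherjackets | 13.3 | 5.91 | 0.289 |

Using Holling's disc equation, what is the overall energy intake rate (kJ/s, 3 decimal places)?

R = Σλ_iE_i / (1 + Σλ_ih_i)
Numerator: 0.087×6.28 + 0.22×10.4 + 0.289×13.3 = 6.678
Denominator: 1 + 0.087×15.7 + 0.22×12.4 + 0.289×5.91 = 6.802
R = 6.678/6.802 = 0.9818 kJ/s

0.982 kJ/s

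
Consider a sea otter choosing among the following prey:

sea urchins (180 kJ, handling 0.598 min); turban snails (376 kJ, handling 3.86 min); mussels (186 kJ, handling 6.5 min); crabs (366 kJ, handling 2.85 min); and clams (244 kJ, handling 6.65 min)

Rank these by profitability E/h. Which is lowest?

Profitability E/h (kJ/min): sea urchins = 180/0.598 = 301, turban snails = 376/3.86 = 97.4, mussels = 186/6.5 = 28.6, crabs = 366/2.85 = 128, clams = 244/6.65 = 36.7.
Ranked: sea urchins > crabs > turban snails > clams > mussels.

mussels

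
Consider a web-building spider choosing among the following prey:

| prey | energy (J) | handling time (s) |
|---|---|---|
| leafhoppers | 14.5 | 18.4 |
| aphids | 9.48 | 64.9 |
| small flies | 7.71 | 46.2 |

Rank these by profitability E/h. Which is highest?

Profitability E/h (J/s): leafhoppers = 14.5/18.4 = 0.788, aphids = 9.48/64.9 = 0.146, small flies = 7.71/46.2 = 0.167.
Ranked: leafhoppers > small flies > aphids.

leafhoppers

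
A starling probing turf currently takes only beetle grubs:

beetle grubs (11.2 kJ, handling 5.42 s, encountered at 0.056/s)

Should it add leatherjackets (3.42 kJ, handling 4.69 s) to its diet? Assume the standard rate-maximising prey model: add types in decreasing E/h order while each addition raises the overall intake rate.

Yes

Intake rate on the current diet: R = (0.056×11.2) / (1 + 0.056×5.42) = 0.6272/1.304 = 0.4812 kJ/s.
Profitability of leatherjackets: 3.42/4.69 = 0.7292 kJ/s.
Since 0.7292 > R, including leatherjackets increases the long-run rate.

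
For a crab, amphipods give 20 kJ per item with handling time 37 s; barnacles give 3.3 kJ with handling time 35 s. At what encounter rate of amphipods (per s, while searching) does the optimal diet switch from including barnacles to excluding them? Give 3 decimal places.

The zero-one rule: include barnacles iff E₂/h₂ > λE₁/(1+λh₁). Equality gives the switch point.
λE₁h₂ = E₂ + λE₂h₁ ⇒ λ = E₂/(E₁h₂ − E₂h₁) = 3.3/(700 − 122.1) = 0.00571 per s.

0.006 per s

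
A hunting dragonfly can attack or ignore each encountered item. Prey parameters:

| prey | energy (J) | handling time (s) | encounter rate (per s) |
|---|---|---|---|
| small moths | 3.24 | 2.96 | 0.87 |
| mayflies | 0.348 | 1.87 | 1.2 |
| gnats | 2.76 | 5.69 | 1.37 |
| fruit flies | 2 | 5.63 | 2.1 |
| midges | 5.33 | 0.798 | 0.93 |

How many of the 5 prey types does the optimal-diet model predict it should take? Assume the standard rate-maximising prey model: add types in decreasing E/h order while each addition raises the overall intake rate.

1

Profitabilities (E/h, J/s): midges 6.68, small moths 1.09, gnats 0.485, fruit flies 0.355, mayflies 0.186. Add prey in this order while the next type's profitability exceeds the intake rate on those already taken.
Rate on top 1: 2.845. small moths: 1.09 < 2.845 → exclude; stop.
Optimal diet: midges — 1 of 5 types.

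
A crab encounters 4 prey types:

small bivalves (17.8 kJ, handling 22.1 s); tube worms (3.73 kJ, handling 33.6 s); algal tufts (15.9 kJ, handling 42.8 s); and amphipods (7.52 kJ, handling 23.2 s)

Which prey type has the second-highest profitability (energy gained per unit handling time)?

algal tufts

In descending order of E/h:
small bivalves: 17.8/22.1 = 0.805 kJ/s
algal tufts: 15.9/42.8 = 0.371 kJ/s
amphipods: 7.52/23.2 = 0.324 kJ/s
tube worms: 3.73/33.6 = 0.111 kJ/s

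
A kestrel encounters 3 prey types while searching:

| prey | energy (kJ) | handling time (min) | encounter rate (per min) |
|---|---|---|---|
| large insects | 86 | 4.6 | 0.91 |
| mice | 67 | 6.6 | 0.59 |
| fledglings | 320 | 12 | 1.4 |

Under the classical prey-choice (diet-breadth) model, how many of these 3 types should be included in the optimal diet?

1

Rank by E/h (kJ/min): fledglings 26.7, large insects 18.7, mice 10.2. Include each in turn until the next type's E/h falls below the running intake rate.
Rate on top 1: 25.17. large insects: 18.7 < 25.17 → exclude; stop.
Optimal diet: fledglings — 1 of 3 types.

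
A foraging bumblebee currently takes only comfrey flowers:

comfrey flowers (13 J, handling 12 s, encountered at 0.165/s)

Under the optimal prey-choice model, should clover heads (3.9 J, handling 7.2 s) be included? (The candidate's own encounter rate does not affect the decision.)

No

On comfrey flowers alone, R = ΣλE/(1+Σλh) = 2.145/2.98 = 0.7198 J/s.
clover heads: E/h = 3.9/7.2 = 0.5417 J/s.
Since 0.5417 < R, time spent handling clover heads is better spent searching.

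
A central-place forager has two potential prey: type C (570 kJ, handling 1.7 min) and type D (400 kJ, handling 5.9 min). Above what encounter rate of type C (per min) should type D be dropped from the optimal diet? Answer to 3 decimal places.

At the threshold, the rate on type C alone equals the profitability of type D: λ·570/(1 + λ·1.7) = 400/5.9 = 67.8.
Rearranging, λ(570 − 67.8×1.7) = 67.8, so λ = 67.8/454.7 = 0.1491 per min.

0.149 per min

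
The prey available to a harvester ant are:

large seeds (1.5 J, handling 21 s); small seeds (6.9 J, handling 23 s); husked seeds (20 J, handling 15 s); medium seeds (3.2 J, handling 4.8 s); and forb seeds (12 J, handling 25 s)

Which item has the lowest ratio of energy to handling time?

large seeds

In descending order of E/h:
husked seeds: 20/15 = 1.33 J/s
medium seeds: 3.2/4.8 = 0.667 J/s
forb seeds: 12/25 = 0.48 J/s
small seeds: 6.9/23 = 0.3 J/s
large seeds: 1.5/21 = 0.0714 J/s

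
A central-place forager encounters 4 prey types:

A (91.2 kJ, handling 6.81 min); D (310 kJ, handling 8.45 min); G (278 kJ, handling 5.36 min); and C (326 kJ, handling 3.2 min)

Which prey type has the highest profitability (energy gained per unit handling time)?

C

In descending order of E/h:
C: 326/3.2 = 102 kJ/min
G: 278/5.36 = 51.9 kJ/min
D: 310/8.45 = 36.7 kJ/min
A: 91.2/6.81 = 13.4 kJ/min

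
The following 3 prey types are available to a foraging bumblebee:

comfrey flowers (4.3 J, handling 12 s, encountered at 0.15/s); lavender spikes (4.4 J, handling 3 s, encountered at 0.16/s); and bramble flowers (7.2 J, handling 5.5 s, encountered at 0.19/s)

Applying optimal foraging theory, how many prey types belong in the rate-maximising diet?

2

E/h in descending order: lavender spikes 1.47, bramble flowers 1.31, comfrey flowers 0.358 J/s. The optimal diet is the largest prefix of this list for which every included type satisfies E_i/h_i > R on the types above it.
Rate on top 1: 0.4757. bramble flowers: 1.31 > 0.4757 → include.
Rate on top 2: 0.8206. comfrey flowers: 0.358 < 0.8206 → exclude; stop.
Optimal diet: lavender spikes, bramble flowers — 2 of 3 types.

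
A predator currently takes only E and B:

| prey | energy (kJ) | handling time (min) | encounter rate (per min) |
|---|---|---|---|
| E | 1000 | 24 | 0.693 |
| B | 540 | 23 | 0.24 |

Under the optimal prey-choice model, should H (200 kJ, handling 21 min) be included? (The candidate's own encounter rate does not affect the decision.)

No

Intake rate on the current diet: R = (0.693×1000 + 0.24×540) / (1 + 0.693×24 + 0.24×23) = 822.6/23.15 = 35.53 kJ/min.
H: E/h = 200/21 = 9.524 kJ/min.
9.524 < 35.53, so adding H would lower the average — exclude it.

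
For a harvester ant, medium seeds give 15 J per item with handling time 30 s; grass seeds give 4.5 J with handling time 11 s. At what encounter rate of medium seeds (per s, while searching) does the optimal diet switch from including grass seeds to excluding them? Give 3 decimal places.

0.150 per s

Drop grass seeds once their profitability E₂/h₂ falls below the rate achievable on medium seeds alone: E₂/h₂ = λE₁/(1 + λh₁).
Solve for λ: λE₁h₂ = E₂(1 + λh₁) → λ(E₁h₂ − E₂h₁) = E₂ → λ = E₂/(E₁h₂ − E₂h₁).
λ = 4.5/(15×11 − 4.5×30) = 4.5/30 = 0.15 per s.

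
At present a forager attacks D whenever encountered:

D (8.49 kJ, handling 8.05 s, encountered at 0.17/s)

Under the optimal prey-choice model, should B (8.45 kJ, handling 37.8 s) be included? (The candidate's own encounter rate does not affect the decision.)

Intake rate on the current diet: R = (0.17×8.49) / (1 + 0.17×8.05) = 1.443/2.369 = 0.6094 kJ/s.
Profitability of B: 8.45/37.8 = 0.2235 kJ/s.
Since 0.2235 < R, time spent handling B is better spent searching.

No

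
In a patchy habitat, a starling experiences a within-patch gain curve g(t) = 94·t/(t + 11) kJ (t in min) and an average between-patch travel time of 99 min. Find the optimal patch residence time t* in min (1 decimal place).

33.0 min

Maximise g(t)/(T+t): set derivative to zero → g'(t)(T+t) = g(t).
g'(t) = 94·11/(t + 11)². Setting 94·11/(t+11)² = 94t/[(t+11)(99+t)] gives 11(99+t) = t(t+11), so t² = 11×99 = 1089.
t* = √1089 = 33 min.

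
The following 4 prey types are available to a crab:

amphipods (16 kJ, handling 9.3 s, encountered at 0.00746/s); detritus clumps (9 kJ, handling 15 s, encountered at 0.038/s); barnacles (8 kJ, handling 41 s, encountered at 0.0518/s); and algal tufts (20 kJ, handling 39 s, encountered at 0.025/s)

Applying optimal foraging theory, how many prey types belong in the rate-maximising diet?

E/h in descending order: amphipods 1.72, detritus clumps 0.6, algal tufts 0.513, barnacles 0.195 kJ/s. The optimal diet is the largest prefix of this list for which every included type satisfies E_i/h_i > R on the types above it.
Rate on top 1: 0.1116. detritus clumps: 0.6 > 0.1116 → include.
Rate on top 2: 0.2814. algal tufts: 0.513 > 0.2814 → include.
Rate on top 3: 0.3677. barnacles: 0.195 < 0.3677 → exclude; stop.
Optimal diet: amphipods, detritus clumps, algal tufts — 3 of 4 types.

3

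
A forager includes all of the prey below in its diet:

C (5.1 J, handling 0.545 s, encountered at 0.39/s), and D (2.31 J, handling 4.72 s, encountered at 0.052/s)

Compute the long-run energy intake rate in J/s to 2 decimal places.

R = (0.39×5.1 + 0.052×2.31) / (1 + 0.39×0.545 + 0.052×4.72) = 2.109/1.458 = 1.447 J/s.

1.45 J/s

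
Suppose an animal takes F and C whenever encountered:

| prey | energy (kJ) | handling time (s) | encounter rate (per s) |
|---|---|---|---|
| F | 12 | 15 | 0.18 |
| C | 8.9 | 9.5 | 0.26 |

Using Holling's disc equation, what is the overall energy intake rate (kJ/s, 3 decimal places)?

0.725 kJ/s

Energy encountered per unit search time: 0.18×12 + 0.26×8.9 = 4.474 kJ/s.
Handling time per unit search time: 0.18×15 + 0.26×9.5 = 5.17.
Rate = 4.474/(1 + 5.17) = 0.7251 kJ/s.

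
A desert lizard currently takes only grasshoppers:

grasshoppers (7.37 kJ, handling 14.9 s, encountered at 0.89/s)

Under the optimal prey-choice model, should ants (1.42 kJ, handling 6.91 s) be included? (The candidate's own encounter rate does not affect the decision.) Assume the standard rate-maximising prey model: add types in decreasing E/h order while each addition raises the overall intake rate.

No

On grasshoppers alone, R = ΣλE/(1+Σλh) = 6.559/14.26 = 0.4599 kJ/s.
ants: E/h = 1.42/6.91 = 0.2055 kJ/s.
0.2055 < 0.4599, so adding ants would lower the average — exclude it.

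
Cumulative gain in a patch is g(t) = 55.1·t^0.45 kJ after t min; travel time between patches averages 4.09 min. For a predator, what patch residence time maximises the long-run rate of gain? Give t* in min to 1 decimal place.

3.3 min

By the marginal value theorem, leave when the instantaneous gain rate g'(t) equals the habitat-wide average g(t)/(T + t).
g'(t) = 0.45·55.1·t^-0.55. Setting 0.45·55.1·t^-0.55 = 55.1·t^0.45/(4.09+t) gives 0.45(4.09+t) = t, so 0.55·t = 0.45×4.09.
t* = 0.45×4.09/0.55 = 3.346 min.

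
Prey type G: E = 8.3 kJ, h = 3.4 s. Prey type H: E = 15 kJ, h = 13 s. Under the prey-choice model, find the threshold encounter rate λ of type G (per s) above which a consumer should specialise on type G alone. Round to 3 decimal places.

0.264 per s

At the threshold, the rate on type G alone equals the profitability of type H: λ·8.3/(1 + λ·3.4) = 15/13 = 1.154.
Rearranging, λ(8.3 − 1.154×3.4) = 1.154, so λ = 1.154/4.377 = 0.2636 per s.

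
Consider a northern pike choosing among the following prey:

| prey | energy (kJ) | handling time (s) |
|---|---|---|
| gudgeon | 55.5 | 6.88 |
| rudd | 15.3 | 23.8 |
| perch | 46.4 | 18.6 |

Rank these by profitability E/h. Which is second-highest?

perch

Profitability E/h (kJ/s): gudgeon = 55.5/6.88 = 8.07, rudd = 15.3/23.8 = 0.643, perch = 46.4/18.6 = 2.49.
Ranked: gudgeon > perch > rudd.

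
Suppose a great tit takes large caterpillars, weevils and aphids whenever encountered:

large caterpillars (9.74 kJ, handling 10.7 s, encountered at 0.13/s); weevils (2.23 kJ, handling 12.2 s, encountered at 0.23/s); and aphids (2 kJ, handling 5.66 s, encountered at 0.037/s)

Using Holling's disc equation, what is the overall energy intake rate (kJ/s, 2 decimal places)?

0.34 kJ/s

R = (0.13×9.74 + 0.23×2.23 + 0.037×2) / (1 + 0.13×10.7 + 0.23×12.2 + 0.037×5.66) = 1.853/5.406 = 0.3428 kJ/s.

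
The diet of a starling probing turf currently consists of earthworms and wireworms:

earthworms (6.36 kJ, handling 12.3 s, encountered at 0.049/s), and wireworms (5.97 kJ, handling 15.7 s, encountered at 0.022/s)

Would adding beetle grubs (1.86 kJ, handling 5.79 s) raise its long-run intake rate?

Yes

On earthworms and wireworms alone, R = ΣλE/(1+Σλh) = 0.443/1.948 = 0.2274 kJ/s.
Profitability of beetle grubs: 1.86/5.79 = 0.3212 kJ/s.
0.3212 > 0.2274, so adding beetle grubs raises the average — include it.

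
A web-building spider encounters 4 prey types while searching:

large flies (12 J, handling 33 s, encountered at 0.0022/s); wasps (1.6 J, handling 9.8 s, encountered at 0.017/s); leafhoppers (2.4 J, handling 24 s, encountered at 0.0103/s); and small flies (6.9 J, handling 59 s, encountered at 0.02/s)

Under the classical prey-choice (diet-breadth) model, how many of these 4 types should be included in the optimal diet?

Profitabilities (E/h, J/s): large flies 0.364, wasps 0.163, small flies 0.117, leafhoppers 0.1. Add prey in this order while the next type's profitability exceeds the intake rate on those already taken.
Rate on top 1: 0.02461. wasps: 0.163 > 0.02461 → include.
Rate on top 2: 0.04325. small flies: 0.117 > 0.04325 → include.
Rate on top 3: 0.0792. leafhoppers: 0.1 > 0.0792 → include.
Optimal diet: large flies, wasps, small flies, leafhoppers — 4 of 4 types.

4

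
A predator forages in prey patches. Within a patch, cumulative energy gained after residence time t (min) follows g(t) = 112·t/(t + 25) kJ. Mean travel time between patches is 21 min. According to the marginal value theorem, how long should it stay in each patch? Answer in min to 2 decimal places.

22.91 min

Optimal t* satisfies g'(t*) = g(t*)/(T + t*).
g'(t) = 112·25/(t + 25)². Setting 112·25/(t+25)² = 112t/[(t+25)(21+t)] gives 25(21+t) = t(t+25), so t² = 25×21 = 525.
t* = √525 = 22.91 min.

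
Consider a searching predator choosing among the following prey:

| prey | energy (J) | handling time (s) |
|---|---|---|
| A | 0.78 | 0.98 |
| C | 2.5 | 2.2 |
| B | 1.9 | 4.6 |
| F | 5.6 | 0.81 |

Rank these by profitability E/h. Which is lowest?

Profitability E/h (J/s): A = 0.78/0.98 = 0.796, C = 2.5/2.2 = 1.14, B = 1.9/4.6 = 0.413, F = 5.6/0.81 = 6.91.
Ranked: F > C > A > B.

B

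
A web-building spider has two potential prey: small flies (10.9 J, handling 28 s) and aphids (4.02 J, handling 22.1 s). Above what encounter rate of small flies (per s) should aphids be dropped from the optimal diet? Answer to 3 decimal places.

Drop aphids once their profitability E₂/h₂ falls below the rate achievable on small flies alone: E₂/h₂ = λE₁/(1 + λh₁).
Solve for λ: λE₁h₂ = E₂(1 + λh₁) → λ(E₁h₂ − E₂h₁) = E₂ → λ = E₂/(E₁h₂ − E₂h₁).
λ = 4.02/(10.9×22.1 − 4.02×28) = 4.02/128.3 = 0.03133 per s.

0.031 per s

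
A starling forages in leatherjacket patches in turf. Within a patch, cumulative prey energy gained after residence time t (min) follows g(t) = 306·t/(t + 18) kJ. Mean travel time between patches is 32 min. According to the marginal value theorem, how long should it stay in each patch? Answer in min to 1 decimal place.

Optimal t* satisfies g'(t*) = g(t*)/(T + t*).
g'(t) = 306·18/(t + 18)². Setting 306·18/(t+18)² = 306t/[(t+18)(32+t)] gives 18(32+t) = t(t+18), so t² = 18×32 = 576.
t* = √576 = 24 min.

24.0 min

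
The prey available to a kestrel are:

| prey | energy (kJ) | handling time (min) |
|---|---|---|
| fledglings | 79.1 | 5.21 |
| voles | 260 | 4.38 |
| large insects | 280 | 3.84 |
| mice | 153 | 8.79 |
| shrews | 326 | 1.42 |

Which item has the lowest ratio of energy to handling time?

fledglings

Profitability E/h (kJ/min): fledglings = 79.1/5.21 = 15.2, voles = 260/4.38 = 59.4, large insects = 280/3.84 = 72.9, mice = 153/8.79 = 17.4, shrews = 326/1.42 = 230.
Ranked: shrews > large insects > voles > mice > fledglings.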